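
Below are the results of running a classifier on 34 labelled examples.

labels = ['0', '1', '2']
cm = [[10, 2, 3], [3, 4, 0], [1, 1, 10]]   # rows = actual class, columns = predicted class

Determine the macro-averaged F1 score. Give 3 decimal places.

0.687

Per-class F1 score (2·TP/(2·TP+FP+FN)):
  0: TP=10, FP=3+1=4, FN=2+3=5 → 20/29 = 0.6897
  1: TP=4, FP=2+1=3, FN=3+0=3 → 8/14 = 0.5714
  2: TP=10, FP=3+0=3, FN=1+1=2 → 20/25 = 0.8000
Macro-F1 score = mean = (0.6897 + 0.5714 + 0.8000) / 3 = 0.687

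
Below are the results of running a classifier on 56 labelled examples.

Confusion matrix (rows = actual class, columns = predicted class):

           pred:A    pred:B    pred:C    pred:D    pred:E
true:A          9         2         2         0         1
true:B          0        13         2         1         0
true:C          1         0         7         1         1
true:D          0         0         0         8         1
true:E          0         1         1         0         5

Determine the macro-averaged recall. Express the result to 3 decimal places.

Per-class recall (TP/(TP+FN)):
  A: TP=9, FN=2+2+0+1=5 → 9/14 = 0.6429
  B: TP=13, FN=0+2+1+0=3 → 13/16 = 0.8125
  C: TP=7, FN=1+0+1+1=3 → 7/10 = 0.7000
  D: TP=8, FN=0+0+0+1=1 → 8/9 = 0.8889
  E: TP=5, FN=0+1+1+0=2 → 5/7 = 0.7143
Macro-recall = mean = (0.6429 + 0.8125 + 0.7000 + 0.8889 + 0.7143) / 5 = 0.752

0.752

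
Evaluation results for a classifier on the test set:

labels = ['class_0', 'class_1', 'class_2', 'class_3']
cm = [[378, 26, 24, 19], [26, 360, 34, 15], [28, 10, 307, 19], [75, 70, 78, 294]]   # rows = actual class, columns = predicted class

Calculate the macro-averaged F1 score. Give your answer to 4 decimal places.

0.7582

Per-class F1 score (2·TP/(2·TP+FP+FN)):
  class_0: TP=378, FP=26+28+75=129, FN=26+24+19=69 → 756/954 = 0.79245
  class_1: TP=360, FP=26+10+70=106, FN=26+34+15=75 → 720/901 = 0.79911
  class_2: TP=307, FP=24+34+78=136, FN=28+10+19=57 → 614/807 = 0.76084
  class_3: TP=294, FP=19+15+19=53, FN=75+70+78=223 → 588/864 = 0.68056
Macro-F1 score = mean = (0.79245 + 0.79911 + 0.76084 + 0.68056) / 4 = 0.7582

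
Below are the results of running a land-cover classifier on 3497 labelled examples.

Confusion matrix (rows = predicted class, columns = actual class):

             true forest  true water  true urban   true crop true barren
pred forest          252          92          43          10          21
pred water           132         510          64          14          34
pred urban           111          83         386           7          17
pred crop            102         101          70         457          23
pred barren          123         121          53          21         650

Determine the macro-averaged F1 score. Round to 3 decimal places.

0.635

Per-class F1 score (2·TP/(2·TP+FP+FN)):
  forest: TP=252, FP=92+43+10+21=166, FN=132+111+102+123=468 → 504/1138 = 0.4429
  water: TP=510, FP=132+64+14+34=244, FN=92+83+101+121=397 → 1020/1661 = 0.6141
  urban: TP=386, FP=111+83+7+17=218, FN=43+64+70+53=230 → 772/1220 = 0.6328
  crop: TP=457, FP=102+101+70+23=296, FN=10+14+7+21=52 → 914/1262 = 0.7242
  barren: TP=650, FP=123+121+53+21=318, FN=21+34+17+23=95 → 1300/1713 = 0.7589
Macro-F1 score = mean = (0.4429 + 0.6141 + 0.6328 + 0.7242 + 0.7589) / 5 = 0.635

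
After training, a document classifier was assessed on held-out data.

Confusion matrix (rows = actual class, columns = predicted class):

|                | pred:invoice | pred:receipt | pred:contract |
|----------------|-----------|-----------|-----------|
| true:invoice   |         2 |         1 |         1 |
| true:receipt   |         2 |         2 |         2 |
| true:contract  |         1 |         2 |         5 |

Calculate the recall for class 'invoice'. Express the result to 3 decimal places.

Take TP from the diagonal, FP from the rest of the 'invoice' prediction marginal, FN from the rest of the 'invoice' actual marginal.
recall = TP/(TP+FN).
invoice: TP=2, FN=1+1=2 → 2/4 = 0.5000

0.500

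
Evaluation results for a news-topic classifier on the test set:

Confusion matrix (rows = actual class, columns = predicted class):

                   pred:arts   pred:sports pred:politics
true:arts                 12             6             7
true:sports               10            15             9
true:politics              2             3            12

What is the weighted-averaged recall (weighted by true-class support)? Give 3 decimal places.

0.513

Per-class recall (TP/(TP+FN)):
  arts: TP=12, FN=6+7=13 → 12/25 = 0.4800
  sports: TP=15, FN=10+9=19 → 15/34 = 0.4412
  politics: TP=12, FN=2+3=5 → 12/17 = 0.7059
Weighted-recall = Σ (supportᵢ/N)·recallᵢ with N=76: (25/76)·0.4800 + (34/76)·0.4412 + (17/76)·0.7059 = 0.513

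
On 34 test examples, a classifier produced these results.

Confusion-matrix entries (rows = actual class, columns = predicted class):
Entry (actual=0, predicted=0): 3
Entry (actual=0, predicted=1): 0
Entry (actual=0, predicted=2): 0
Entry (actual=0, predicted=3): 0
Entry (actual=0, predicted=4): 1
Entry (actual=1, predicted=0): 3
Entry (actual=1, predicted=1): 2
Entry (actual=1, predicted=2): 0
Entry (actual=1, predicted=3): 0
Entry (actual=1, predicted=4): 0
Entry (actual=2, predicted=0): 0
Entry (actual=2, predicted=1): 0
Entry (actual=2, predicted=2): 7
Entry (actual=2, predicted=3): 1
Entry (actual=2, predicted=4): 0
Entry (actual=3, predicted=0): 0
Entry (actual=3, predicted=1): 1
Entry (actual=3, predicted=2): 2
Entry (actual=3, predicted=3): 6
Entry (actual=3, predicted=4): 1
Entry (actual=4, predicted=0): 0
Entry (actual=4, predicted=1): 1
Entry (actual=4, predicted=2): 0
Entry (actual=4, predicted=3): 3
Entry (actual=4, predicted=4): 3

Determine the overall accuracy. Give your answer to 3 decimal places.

0.618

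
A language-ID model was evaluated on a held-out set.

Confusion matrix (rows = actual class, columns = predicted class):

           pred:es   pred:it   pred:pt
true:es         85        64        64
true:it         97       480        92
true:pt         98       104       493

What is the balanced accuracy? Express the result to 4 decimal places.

0.6086

Balanced accuracy = mean of per-class recall.
  es: recall = 85/213 = 0.39906
  it: recall = 480/669 = 0.71749
  pt: recall = 493/695 = 0.70935
Mean = (0.39906 + 0.71749 + 0.70935) / 3 = 0.6086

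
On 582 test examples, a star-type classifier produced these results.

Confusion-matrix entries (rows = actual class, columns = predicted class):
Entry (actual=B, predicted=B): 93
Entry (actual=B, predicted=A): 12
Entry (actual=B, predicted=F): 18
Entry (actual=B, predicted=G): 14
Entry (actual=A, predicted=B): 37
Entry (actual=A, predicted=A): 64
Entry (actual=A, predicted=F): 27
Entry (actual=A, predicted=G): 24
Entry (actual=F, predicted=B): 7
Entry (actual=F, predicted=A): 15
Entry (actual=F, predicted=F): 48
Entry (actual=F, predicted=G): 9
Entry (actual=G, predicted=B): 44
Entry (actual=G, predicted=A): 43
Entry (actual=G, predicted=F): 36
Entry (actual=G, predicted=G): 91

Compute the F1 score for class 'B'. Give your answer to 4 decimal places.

F1 score = 2·TP/(2·TP+FP+FN).
B: TP=93, FP=37+7+44=88, FN=12+18+14=44 → 186/318 = 0.58491

0.5849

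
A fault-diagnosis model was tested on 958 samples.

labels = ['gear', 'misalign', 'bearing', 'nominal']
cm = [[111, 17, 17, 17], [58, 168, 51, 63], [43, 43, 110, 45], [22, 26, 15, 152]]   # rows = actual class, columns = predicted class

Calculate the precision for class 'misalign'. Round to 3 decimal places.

Take TP from the diagonal, FP from the rest of the 'misalign' prediction marginal, FN from the rest of the 'misalign' actual marginal.
precision = TP/(TP+FP).
misalign: TP=168, FP=17+43+26=86 → 168/254 = 0.6614

0.661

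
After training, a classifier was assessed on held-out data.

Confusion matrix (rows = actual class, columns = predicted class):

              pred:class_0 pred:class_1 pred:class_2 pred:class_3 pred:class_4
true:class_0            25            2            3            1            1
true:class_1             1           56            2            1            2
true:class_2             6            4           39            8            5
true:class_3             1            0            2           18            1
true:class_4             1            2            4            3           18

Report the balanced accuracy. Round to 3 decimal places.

0.755

Balanced accuracy = mean of per-class recall.
  class_0: recall = 25/32 = 0.7813
  class_1: recall = 56/62 = 0.9032
  class_2: recall = 39/62 = 0.6290
  class_3: recall = 18/22 = 0.8182
  class_4: recall = 18/28 = 0.6429
Mean = (0.7813 + 0.9032 + 0.6290 + 0.8182 + 0.6429) / 5 = 0.755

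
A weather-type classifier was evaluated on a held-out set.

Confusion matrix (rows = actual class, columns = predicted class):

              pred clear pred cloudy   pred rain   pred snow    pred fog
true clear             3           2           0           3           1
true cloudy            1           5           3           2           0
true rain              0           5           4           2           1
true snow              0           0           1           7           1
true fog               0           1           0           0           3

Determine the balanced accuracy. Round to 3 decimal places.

Balanced accuracy = mean of per-class recall.
  clear: recall = 3/9 = 0.3333
  cloudy: recall = 5/11 = 0.4545
  rain: recall = 4/12 = 0.3333
  snow: recall = 7/9 = 0.7778
  fog: recall = 3/4 = 0.7500
Mean = (0.3333 + 0.4545 + 0.3333 + 0.7778 + 0.7500) / 5 = 0.530

0.530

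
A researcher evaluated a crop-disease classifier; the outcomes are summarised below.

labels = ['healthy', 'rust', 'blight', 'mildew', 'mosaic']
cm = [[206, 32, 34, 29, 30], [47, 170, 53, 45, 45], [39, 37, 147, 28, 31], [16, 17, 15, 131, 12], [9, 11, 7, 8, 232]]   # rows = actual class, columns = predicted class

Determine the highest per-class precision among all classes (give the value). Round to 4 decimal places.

0.6629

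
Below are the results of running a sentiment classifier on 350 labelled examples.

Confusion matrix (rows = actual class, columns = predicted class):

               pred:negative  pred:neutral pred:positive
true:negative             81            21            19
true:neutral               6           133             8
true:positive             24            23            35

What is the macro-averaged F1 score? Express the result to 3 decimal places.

0.668

Per-class F1 score (2·TP/(2·TP+FP+FN)):
  negative: TP=81, FP=6+24=30, FN=21+19=40 → 162/232 = 0.6983
  neutral: TP=133, FP=21+23=44, FN=6+8=14 → 266/324 = 0.8210
  positive: TP=35, FP=19+8=27, FN=24+23=47 → 70/144 = 0.4861
Macro-F1 score = mean = (0.6983 + 0.8210 + 0.4861) / 3 = 0.668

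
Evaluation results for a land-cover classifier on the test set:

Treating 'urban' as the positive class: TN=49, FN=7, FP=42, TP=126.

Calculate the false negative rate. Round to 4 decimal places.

FNR = FN/(FN+TP) = 7/(7+126) = 0.0526

0.0526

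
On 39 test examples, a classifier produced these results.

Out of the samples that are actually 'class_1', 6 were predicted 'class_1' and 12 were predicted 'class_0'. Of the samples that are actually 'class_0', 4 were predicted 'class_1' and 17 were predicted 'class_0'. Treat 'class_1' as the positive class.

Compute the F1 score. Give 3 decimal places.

Precision = TP/(TP+FP) = 6/10 = 0.6000
Recall = TP/(TP+FN) = 6/18 = 0.3333
F1 = 2·TP/(2·TP+FP+FN) = 12/28 = 0.429

0.429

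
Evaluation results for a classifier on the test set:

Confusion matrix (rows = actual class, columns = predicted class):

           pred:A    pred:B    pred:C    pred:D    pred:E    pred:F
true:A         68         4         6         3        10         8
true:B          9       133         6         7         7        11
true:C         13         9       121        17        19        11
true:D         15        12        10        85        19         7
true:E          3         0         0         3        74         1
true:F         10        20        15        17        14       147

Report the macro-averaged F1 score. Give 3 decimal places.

Per-class F1 score (2·TP/(2·TP+FP+FN)):
  A: TP=68, FP=9+13+15+3+10=50, FN=4+6+3+10+8=31 → 136/217 = 0.6267
  B: TP=133, FP=4+9+12+0+20=45, FN=9+6+7+7+11=40 → 266/351 = 0.7578
  C: TP=121, FP=6+6+10+0+15=37, FN=13+9+17+19+11=69 → 242/348 = 0.6954
  D: TP=85, FP=3+7+17+3+17=47, FN=15+12+10+19+7=63 → 170/280 = 0.6071
  E: TP=74, FP=10+7+19+19+14=69, FN=3+0+0+3+1=7 → 148/224 = 0.6607
  F: TP=147, FP=8+11+11+7+1=38, FN=10+20+15+17+14=76 → 294/408 = 0.7206
Macro-F1 score = mean = (0.6267 + 0.7578 + 0.6954 + 0.6071 + 0.6607 + 0.7206) / 6 = 0.678

0.678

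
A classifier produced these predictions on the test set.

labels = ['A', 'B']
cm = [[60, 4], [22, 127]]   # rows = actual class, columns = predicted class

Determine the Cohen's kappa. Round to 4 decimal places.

0.7312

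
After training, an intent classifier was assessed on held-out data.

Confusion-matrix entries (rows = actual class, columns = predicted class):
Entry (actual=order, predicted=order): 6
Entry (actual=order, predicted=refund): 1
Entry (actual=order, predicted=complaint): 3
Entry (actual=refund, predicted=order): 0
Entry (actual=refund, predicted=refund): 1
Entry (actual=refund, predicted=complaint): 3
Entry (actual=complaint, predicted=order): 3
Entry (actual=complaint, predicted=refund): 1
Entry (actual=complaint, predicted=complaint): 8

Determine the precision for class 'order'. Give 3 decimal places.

precision = TP/(TP+FP).
order: TP=6, FP=0+3=3 → 6/9 = 0.6667

0.667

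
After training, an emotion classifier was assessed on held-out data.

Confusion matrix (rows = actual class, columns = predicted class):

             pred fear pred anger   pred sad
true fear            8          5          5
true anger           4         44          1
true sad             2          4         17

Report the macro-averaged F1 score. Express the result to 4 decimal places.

Per-class F1 score (2·TP/(2·TP+FP+FN)):
  fear: TP=8, FP=4+2=6, FN=5+5=10 → 16/32 = 0.50000
  anger: TP=44, FP=5+4=9, FN=4+1=5 → 88/102 = 0.86275
  sad: TP=17, FP=5+1=6, FN=2+4=6 → 34/46 = 0.73913
Macro-F1 score = mean = (0.50000 + 0.86275 + 0.73913) / 3 = 0.7006

0.7006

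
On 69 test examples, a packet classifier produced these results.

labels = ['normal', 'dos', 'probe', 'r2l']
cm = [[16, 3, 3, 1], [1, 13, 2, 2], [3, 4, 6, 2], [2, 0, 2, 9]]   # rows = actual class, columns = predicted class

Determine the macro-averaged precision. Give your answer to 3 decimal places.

0.620

Per-class precision (TP/(TP+FP)):
  normal: TP=16, FP=1+3+2=6 → 16/22 = 0.7273
  dos: TP=13, FP=3+4+0=7 → 13/20 = 0.6500
  probe: TP=6, FP=3+2+2=7 → 6/13 = 0.4615
  r2l: TP=9, FP=1+2+2=5 → 9/14 = 0.6429
Macro-precision = mean = (0.7273 + 0.6500 + 0.4615 + 0.6429) / 4 = 0.620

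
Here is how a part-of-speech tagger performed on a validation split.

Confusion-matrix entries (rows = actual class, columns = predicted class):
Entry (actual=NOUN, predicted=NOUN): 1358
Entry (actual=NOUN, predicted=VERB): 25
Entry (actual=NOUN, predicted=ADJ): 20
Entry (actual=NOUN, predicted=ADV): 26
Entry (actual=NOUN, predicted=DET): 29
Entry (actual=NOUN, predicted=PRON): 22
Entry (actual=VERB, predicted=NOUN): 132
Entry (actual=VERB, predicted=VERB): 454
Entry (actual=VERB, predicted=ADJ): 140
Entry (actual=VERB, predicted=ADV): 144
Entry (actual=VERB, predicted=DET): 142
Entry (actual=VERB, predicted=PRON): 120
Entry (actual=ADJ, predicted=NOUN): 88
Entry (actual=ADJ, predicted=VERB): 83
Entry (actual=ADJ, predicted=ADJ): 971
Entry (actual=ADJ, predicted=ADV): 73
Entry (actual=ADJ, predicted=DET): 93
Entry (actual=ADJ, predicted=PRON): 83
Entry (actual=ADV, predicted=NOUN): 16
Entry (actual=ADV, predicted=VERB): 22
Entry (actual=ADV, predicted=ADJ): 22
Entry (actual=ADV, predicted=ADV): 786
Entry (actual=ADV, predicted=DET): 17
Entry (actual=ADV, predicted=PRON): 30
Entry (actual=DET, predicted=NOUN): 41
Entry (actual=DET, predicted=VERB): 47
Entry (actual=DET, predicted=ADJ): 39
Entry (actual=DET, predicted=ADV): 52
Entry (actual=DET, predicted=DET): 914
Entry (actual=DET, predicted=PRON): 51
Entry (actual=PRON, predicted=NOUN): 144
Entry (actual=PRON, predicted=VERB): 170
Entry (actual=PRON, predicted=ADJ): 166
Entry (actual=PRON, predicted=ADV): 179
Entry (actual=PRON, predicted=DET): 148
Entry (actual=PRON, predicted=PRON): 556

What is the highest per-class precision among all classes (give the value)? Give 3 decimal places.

Per-class precision (TP/(TP+FP)):
  NOUN: TP=1358, FP=132+88+16+41+144=421 → 1358/1779 = 0.7634
  VERB: TP=454, FP=25+83+22+47+170=347 → 454/801 = 0.5668
  ADJ: TP=971, FP=20+140+22+39+166=387 → 971/1358 = 0.7150
  ADV: TP=786, FP=26+144+73+52+179=474 → 786/1260 = 0.6238
  DET: TP=914, FP=29+142+93+17+148=429 → 914/1343 = 0.6806
  PRON: TP=556, FP=22+120+83+30+51=306 → 556/862 = 0.6450
Highest is class 'NOUN' with precision = 0.763.

0.763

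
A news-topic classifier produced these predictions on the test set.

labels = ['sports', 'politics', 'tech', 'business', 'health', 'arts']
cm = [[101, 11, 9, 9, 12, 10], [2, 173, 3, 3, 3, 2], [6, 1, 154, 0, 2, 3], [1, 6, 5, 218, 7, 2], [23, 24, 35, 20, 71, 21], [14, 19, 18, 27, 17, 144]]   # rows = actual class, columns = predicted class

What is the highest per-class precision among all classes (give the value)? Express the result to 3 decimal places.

0.791

Per-class precision (TP/(TP+FP)):
  sports: TP=101, FP=2+6+1+23+14=46 → 101/147 = 0.6871
  politics: TP=173, FP=11+1+6+24+19=61 → 173/234 = 0.7393
  tech: TP=154, FP=9+3+5+35+18=70 → 154/224 = 0.6875
  business: TP=218, FP=9+3+0+20+27=59 → 218/277 = 0.7870
  health: TP=71, FP=12+3+2+7+17=41 → 71/112 = 0.6339
  arts: TP=144, FP=10+2+3+2+21=38 → 144/182 = 0.7912
Highest is class 'arts' with precision = 0.791.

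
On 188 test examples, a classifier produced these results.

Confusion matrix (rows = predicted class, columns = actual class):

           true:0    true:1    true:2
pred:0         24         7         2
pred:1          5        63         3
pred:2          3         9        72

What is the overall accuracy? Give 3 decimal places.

0.846

Accuracy = trace / total = (24+63+72=159) / 188 = 159/188 = 0.846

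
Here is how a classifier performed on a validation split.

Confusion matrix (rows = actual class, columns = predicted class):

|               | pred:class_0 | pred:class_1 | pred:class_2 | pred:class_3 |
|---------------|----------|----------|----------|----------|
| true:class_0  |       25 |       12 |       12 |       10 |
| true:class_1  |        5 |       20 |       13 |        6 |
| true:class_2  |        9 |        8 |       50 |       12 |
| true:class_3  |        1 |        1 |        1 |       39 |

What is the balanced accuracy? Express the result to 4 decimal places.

0.6099

Balanced accuracy = mean of per-class recall.
  class_0: recall = 25/59 = 0.42373
  class_1: recall = 20/44 = 0.45455
  class_2: recall = 50/79 = 0.63291
  class_3: recall = 39/42 = 0.92857
Mean = (0.42373 + 0.45455 + 0.63291 + 0.92857) / 4 = 0.6099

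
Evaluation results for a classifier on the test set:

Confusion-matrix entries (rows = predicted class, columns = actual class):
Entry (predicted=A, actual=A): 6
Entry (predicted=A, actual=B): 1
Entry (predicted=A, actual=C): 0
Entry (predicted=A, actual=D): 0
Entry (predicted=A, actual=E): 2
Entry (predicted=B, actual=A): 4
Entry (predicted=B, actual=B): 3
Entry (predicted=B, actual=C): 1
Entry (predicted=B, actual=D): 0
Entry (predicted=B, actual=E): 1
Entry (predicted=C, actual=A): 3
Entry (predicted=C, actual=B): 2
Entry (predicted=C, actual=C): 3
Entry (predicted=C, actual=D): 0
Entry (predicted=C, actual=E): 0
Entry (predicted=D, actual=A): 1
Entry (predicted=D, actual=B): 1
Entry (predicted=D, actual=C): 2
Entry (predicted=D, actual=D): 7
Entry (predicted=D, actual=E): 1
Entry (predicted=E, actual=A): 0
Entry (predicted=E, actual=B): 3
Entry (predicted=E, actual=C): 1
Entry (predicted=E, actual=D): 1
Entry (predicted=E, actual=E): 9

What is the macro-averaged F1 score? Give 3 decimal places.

0.521

Per-class F1 score (2·TP/(2·TP+FP+FN)):
  A: TP=6, FP=1+0+0+2=3, FN=4+3+1+0=8 → 12/23 = 0.5217
  B: TP=3, FP=4+1+0+1=6, FN=1+2+1+3=7 → 6/19 = 0.3158
  C: TP=3, FP=3+2+0+0=5, FN=0+1+2+1=4 → 6/15 = 0.4000
  D: TP=7, FP=1+1+2+1=5, FN=0+0+0+1=1 → 14/20 = 0.7000
  E: TP=9, FP=0+3+1+1=5, FN=2+1+0+1=4 → 18/27 = 0.6667
Macro-F1 score = mean = (0.5217 + 0.3158 + 0.4000 + 0.7000 + 0.6667) / 5 = 0.521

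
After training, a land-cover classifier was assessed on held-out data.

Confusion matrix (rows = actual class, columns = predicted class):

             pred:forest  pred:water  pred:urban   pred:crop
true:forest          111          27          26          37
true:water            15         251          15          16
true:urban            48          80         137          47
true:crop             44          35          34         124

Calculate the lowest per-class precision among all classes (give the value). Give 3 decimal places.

0.509

Per-class precision (TP/(TP+FP)):
  forest: TP=111, FP=15+48+44=107 → 111/218 = 0.5092
  water: TP=251, FP=27+80+35=142 → 251/393 = 0.6387
  urban: TP=137, FP=26+15+34=75 → 137/212 = 0.6462
  crop: TP=124, FP=37+16+47=100 → 124/224 = 0.5536
Lowest is class 'forest' with precision = 0.509.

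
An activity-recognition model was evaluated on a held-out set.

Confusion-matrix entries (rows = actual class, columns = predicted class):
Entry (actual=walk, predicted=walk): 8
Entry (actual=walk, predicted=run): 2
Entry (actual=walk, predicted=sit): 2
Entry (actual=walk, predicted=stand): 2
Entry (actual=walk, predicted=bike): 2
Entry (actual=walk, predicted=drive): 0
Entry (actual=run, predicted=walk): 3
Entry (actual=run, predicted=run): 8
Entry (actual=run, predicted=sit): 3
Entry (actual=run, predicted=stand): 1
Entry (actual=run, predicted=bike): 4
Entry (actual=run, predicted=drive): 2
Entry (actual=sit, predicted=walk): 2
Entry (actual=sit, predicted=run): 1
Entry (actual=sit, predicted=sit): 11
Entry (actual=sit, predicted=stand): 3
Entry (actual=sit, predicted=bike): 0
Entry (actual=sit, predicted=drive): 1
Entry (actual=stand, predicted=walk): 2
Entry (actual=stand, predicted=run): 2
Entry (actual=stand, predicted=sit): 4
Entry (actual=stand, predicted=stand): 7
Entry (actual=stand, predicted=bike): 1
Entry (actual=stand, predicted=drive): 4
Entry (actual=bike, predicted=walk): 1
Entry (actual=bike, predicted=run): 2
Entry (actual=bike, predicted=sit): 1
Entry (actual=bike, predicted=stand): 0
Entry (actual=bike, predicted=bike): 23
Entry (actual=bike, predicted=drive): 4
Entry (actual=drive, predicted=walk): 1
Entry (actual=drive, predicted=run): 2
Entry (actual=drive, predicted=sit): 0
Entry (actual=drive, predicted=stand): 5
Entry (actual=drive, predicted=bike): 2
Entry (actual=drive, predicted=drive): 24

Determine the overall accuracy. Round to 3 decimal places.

Accuracy = trace / total = (8+8+11+7+23+24=81) / 140 = 81/140 = 0.579

0.579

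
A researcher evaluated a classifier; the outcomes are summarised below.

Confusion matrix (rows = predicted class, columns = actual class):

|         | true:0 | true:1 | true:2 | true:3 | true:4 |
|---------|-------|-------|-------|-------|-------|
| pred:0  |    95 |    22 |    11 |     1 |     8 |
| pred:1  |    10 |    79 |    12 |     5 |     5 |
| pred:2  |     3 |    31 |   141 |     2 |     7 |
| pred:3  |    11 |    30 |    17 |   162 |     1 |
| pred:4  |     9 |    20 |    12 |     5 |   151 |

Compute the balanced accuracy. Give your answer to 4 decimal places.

0.7421

Balanced accuracy = mean of per-class recall.
  0: recall = 95/128 = 0.74219
  1: recall = 79/182 = 0.43407
  2: recall = 141/193 = 0.73057
  3: recall = 162/175 = 0.92571
  4: recall = 151/172 = 0.87791
Mean = (0.74219 + 0.43407 + 0.73057 + 0.92571 + 0.87791) / 5 = 0.7421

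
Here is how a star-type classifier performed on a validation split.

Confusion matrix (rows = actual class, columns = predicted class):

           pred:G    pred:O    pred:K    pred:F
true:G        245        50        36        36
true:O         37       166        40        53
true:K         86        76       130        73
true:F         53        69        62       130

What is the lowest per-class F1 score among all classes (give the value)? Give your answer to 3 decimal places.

0.411

Per-class F1 score (2·TP/(2·TP+FP+FN)):
  G: TP=245, FP=37+86+53=176, FN=50+36+36=122 → 490/788 = 0.6218
  O: TP=166, FP=50+76+69=195, FN=37+40+53=130 → 332/657 = 0.5053
  K: TP=130, FP=36+40+62=138, FN=86+76+73=235 → 260/633 = 0.4107
  F: TP=130, FP=36+53+73=162, FN=53+69+62=184 → 260/606 = 0.4290
Lowest is class 'K' with F1 score = 0.411.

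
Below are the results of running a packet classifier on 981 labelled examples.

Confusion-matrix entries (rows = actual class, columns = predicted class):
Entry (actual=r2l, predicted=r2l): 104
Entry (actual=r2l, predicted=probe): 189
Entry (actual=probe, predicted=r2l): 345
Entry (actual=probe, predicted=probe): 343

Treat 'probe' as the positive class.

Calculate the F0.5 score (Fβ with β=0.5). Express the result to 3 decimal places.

0.609

Fβ = (1+β²)·TP / ((1+β²)·TP + β²·FN + FP), with β²=1/4
= 1.25·343 / (1.25·343 + 0.25·345 + 189) = 0.609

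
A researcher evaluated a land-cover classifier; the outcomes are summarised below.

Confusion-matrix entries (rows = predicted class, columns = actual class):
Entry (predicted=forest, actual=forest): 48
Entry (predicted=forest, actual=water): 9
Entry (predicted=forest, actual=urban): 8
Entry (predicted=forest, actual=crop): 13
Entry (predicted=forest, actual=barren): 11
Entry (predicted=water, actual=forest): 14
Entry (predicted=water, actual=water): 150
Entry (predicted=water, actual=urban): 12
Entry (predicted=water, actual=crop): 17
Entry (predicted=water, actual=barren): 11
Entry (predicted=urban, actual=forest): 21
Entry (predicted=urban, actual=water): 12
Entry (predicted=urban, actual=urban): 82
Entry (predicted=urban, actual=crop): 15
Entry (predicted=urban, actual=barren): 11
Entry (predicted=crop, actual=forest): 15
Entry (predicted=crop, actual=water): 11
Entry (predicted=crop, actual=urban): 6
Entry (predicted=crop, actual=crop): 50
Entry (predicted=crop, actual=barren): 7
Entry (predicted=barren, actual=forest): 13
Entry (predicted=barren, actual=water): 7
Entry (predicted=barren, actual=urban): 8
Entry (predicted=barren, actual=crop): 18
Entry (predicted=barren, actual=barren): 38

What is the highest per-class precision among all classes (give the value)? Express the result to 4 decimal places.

Per-class precision (TP/(TP+FP)):
  forest: TP=48, FP=9+8+13+11=41 → 48/89 = 0.53933
  water: TP=150, FP=14+12+17+11=54 → 150/204 = 0.73529
  urban: TP=82, FP=21+12+15+11=59 → 82/141 = 0.58156
  crop: TP=50, FP=15+11+6+7=39 → 50/89 = 0.56180
  barren: TP=38, FP=13+7+8+18=46 → 38/84 = 0.45238
Highest is class 'water' with precision = 0.7353.

0.7353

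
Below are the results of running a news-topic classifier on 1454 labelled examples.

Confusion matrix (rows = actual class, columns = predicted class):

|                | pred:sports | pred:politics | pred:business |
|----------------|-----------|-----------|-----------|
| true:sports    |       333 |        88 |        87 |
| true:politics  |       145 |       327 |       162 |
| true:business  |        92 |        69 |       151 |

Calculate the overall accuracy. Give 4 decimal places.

0.5578

Accuracy = trace / total = (333+327+151=811) / 1454 = 811/1454 = 0.5578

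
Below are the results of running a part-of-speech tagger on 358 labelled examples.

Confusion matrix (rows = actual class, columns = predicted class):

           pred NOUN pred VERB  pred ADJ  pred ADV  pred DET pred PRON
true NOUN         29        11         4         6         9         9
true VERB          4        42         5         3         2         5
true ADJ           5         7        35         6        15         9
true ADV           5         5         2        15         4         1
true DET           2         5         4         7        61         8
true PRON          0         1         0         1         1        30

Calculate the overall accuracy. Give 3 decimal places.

Accuracy = trace / total = (29+42+35+15+61+30=212) / 358 = 212/358 = 0.592

0.592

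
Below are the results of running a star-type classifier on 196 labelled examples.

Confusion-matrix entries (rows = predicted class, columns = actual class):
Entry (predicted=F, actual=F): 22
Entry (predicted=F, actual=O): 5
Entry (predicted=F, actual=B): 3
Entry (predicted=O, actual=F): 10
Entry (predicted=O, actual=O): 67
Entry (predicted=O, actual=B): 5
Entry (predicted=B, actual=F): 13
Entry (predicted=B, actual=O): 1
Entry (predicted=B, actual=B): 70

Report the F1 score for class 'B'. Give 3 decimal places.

One-vs-rest for 'B': TP = diagonal; FP = other classes predicted 'B'; FN = 'B' predicted as other.
F1 score = 2·TP/(2·TP+FP+FN).
B: TP=70, FP=13+1=14, FN=3+5=8 → 140/162 = 0.8642

0.864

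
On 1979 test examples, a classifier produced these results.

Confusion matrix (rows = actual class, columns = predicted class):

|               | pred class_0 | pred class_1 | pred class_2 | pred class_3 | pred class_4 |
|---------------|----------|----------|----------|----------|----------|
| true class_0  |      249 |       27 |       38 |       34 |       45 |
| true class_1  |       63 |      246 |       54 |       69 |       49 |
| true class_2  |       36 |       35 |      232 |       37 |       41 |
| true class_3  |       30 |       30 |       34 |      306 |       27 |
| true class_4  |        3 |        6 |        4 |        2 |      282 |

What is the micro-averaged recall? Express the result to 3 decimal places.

Micro-averaging pools counts across classes: ΣTP=1315, ΣFP=664, ΣFN=664.
Micro-recall = TP/(TP+FN) on pooled counts = 0.664 (equals overall accuracy in single-label multiclass).

0.664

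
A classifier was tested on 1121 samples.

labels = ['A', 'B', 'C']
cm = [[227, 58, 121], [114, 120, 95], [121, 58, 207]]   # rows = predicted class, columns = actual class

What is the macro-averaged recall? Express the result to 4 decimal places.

Per-class recall (TP/(TP+FN)):
  A: TP=227, FN=114+121=235 → 227/462 = 0.49134
  B: TP=120, FN=58+58=116 → 120/236 = 0.50847
  C: TP=207, FN=121+95=216 → 207/423 = 0.48936
Macro-recall = mean = (0.49134 + 0.50847 + 0.48936) / 3 = 0.4964

0.4964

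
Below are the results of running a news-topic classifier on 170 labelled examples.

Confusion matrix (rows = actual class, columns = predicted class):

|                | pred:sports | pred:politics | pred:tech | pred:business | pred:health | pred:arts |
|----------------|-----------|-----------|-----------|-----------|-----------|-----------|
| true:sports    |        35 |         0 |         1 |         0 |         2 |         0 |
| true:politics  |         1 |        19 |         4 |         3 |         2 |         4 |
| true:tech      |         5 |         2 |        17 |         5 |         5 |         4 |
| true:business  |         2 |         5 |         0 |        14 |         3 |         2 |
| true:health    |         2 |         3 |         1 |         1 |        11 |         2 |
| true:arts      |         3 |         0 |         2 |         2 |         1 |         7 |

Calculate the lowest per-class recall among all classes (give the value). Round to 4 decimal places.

0.4474

Per-class recall (TP/(TP+FN)):
  sports: TP=35, FN=0+1+0+2+0=3 → 35/38 = 0.92105
  politics: TP=19, FN=1+4+3+2+4=14 → 19/33 = 0.57576
  tech: TP=17, FN=5+2+5+5+4=21 → 17/38 = 0.44737
  business: TP=14, FN=2+5+0+3+2=12 → 14/26 = 0.53846
  health: TP=11, FN=2+3+1+1+2=9 → 11/20 = 0.55000
  arts: TP=7, FN=3+0+2+2+1=8 → 7/15 = 0.46667
Lowest is class 'tech' with recall = 0.4474.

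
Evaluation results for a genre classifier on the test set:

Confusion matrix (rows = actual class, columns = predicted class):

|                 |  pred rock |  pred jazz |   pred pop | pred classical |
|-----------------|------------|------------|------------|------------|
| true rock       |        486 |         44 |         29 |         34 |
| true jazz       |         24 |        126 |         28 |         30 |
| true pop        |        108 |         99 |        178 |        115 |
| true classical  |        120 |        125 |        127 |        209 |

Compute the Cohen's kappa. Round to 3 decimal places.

Observed agreement pₒ = trace/N = 999/1882 = 0.5308
Expected agreement pₑ = Σ (rowᵢ·colᵢ)/N² = (593·738 + 208·394 + 500·362 + 581·388)/1882² = 0.2614
κ = (pₒ − pₑ)/(1 − pₑ) = (0.5308 − 0.2614)/(1 − 0.2614) = 0.365

0.365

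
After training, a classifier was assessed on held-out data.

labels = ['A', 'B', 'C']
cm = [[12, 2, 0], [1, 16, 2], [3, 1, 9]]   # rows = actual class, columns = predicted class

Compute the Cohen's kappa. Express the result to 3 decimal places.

0.702

Observed agreement pₒ = trace/N = 37/46 = 0.8043
Expected agreement pₑ = Σ (rowᵢ·colᵢ)/N² = (14·16 + 19·19 + 13·11)/46² = 0.3440
κ = (pₒ − pₑ)/(1 − pₑ) = (0.8043 − 0.3440)/(1 − 0.3440) = 0.702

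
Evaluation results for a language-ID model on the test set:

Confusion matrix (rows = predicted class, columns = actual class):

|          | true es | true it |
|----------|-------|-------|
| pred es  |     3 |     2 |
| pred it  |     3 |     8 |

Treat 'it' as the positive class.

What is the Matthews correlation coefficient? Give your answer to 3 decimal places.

MCC = (TP·TN − FP·FN) / √((TP+FP)(TP+FN)(TN+FP)(TN+FN))
Numerator = 8·3 − 3·2 = 18
Denominator = √(11·10·6·5) = √3300 = 57.4456
MCC = 18 / 57.4456 = 0.313

0.313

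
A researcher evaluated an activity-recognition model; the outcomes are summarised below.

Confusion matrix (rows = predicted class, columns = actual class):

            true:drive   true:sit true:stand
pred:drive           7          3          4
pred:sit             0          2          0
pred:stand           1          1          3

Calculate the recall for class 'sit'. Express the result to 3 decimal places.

Take TP from the diagonal, FP from the rest of the 'sit' prediction marginal, FN from the rest of the 'sit' actual marginal.
recall = TP/(TP+FN).
sit: TP=2, FN=3+1=4 → 2/6 = 0.3333

0.333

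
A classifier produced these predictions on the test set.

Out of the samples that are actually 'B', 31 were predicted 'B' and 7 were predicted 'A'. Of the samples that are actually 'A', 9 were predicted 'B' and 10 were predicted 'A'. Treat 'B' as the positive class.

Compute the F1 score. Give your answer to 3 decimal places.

Precision = TP/(TP+FP) = 31/40 = 0.7750
Recall = TP/(TP+FN) = 31/38 = 0.8158
F1 = 2·TP/(2·TP+FP+FN) = 62/78 = 0.795

0.795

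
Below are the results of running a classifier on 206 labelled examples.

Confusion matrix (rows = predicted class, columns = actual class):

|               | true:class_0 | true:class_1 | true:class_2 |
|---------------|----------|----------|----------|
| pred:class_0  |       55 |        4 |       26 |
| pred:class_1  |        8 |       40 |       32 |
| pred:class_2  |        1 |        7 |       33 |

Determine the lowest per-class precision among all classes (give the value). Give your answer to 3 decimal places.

0.500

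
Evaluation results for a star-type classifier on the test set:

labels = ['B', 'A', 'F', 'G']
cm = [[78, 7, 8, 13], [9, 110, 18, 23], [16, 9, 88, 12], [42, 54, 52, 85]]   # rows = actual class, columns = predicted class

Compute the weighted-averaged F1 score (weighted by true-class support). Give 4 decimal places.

0.5661

Per-class F1 score (2·TP/(2·TP+FP+FN)):
  B: TP=78, FP=9+16+42=67, FN=7+8+13=28 → 156/251 = 0.62151
  A: TP=110, FP=7+9+54=70, FN=9+18+23=50 → 220/340 = 0.64706
  F: TP=88, FP=8+18+52=78, FN=16+9+12=37 → 176/291 = 0.60481
  G: TP=85, FP=13+23+12=48, FN=42+54+52=148 → 170/366 = 0.46448
Weighted-F1 score = Σ (supportᵢ/N)·F1 scoreᵢ with N=624: (106/624)·0.62151 + (160/624)·0.64706 + (125/624)·0.60481 + (233/624)·0.46448 = 0.5661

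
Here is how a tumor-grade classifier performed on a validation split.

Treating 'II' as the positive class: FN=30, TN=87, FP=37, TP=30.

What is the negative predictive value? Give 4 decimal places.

NPV = TN/(TN+FN) = 87/(87+30) = 0.7436

0.7436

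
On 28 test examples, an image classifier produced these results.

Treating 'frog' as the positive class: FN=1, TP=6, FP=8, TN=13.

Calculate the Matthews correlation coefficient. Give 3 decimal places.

MCC = (TP·TN − FP·FN) / √((TP+FP)(TP+FN)(TN+FP)(TN+FN))
Numerator = 6·13 − 8·1 = 70
Denominator = √(14·7·21·14) = √28812 = 169.7410
MCC = 70 / 169.7410 = 0.412

0.412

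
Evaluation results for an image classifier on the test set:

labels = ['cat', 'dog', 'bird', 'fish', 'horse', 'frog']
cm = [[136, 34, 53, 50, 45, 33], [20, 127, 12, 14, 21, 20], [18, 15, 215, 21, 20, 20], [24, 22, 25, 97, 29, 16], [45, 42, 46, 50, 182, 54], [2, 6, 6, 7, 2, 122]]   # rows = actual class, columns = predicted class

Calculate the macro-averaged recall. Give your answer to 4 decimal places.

0.5680

Per-class recall (TP/(TP+FN)):
  cat: TP=136, FN=34+53+50+45+33=215 → 136/351 = 0.38746
  dog: TP=127, FN=20+12+14+21+20=87 → 127/214 = 0.59346
  bird: TP=215, FN=18+15+21+20+20=94 → 215/309 = 0.69579
  fish: TP=97, FN=24+22+25+29+16=116 → 97/213 = 0.45540
  horse: TP=182, FN=45+42+46+50+54=237 → 182/419 = 0.43437
  frog: TP=122, FN=2+6+6+7+2=23 → 122/145 = 0.84138
Macro-recall = mean = (0.38746 + 0.59346 + 0.69579 + 0.45540 + 0.43437 + 0.84138) / 6 = 0.5680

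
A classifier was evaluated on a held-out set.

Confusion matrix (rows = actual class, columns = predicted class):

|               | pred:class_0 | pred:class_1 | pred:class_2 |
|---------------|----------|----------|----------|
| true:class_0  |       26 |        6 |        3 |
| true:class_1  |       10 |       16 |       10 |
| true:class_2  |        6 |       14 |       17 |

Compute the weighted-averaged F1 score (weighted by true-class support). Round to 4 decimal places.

0.5409

Per-class F1 score (2·TP/(2·TP+FP+FN)):
  class_0: TP=26, FP=10+6=16, FN=6+3=9 → 52/77 = 0.67532
  class_1: TP=16, FP=6+14=20, FN=10+10=20 → 32/72 = 0.44444
  class_2: TP=17, FP=3+10=13, FN=6+14=20 → 34/67 = 0.50746
Weighted-F1 score = Σ (supportᵢ/N)·F1 scoreᵢ with N=108: (35/108)·0.67532 + (36/108)·0.44444 + (37/108)·0.50746 = 0.5409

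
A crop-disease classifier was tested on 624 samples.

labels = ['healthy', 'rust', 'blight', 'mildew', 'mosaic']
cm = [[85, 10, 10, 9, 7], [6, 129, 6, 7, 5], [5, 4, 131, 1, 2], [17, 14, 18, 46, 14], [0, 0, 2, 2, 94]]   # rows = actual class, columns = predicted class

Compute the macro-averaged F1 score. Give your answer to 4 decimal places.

0.7574

Per-class F1 score (2·TP/(2·TP+FP+FN)):
  healthy: TP=85, FP=6+5+17+0=28, FN=10+10+9+7=36 → 170/234 = 0.72650
  rust: TP=129, FP=10+4+14+0=28, FN=6+6+7+5=24 → 258/310 = 0.83226
  blight: TP=131, FP=10+6+18+2=36, FN=5+4+1+2=12 → 262/310 = 0.84516
  mildew: TP=46, FP=9+7+1+2=19, FN=17+14+18+14=63 → 92/174 = 0.52874
  mosaic: TP=94, FP=7+5+2+14=28, FN=0+0+2+2=4 → 188/220 = 0.85455
Macro-F1 score = mean = (0.72650 + 0.83226 + 0.84516 + 0.52874 + 0.85455) / 5 = 0.7574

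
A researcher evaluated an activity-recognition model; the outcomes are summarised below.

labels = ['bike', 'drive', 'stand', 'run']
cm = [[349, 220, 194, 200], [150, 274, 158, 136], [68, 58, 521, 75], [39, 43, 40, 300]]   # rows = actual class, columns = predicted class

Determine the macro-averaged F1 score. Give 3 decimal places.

Per-class F1 score (2·TP/(2·TP+FP+FN)):
  bike: TP=349, FP=150+68+39=257, FN=220+194+200=614 → 698/1569 = 0.4449
  drive: TP=274, FP=220+58+43=321, FN=150+158+136=444 → 548/1313 = 0.4174
  stand: TP=521, FP=194+158+40=392, FN=68+58+75=201 → 1042/1635 = 0.6373
  run: TP=300, FP=200+136+75=411, FN=39+43+40=122 → 600/1133 = 0.5296
Macro-F1 score = mean = (0.4449 + 0.4174 + 0.6373 + 0.5296) / 4 = 0.507

0.507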